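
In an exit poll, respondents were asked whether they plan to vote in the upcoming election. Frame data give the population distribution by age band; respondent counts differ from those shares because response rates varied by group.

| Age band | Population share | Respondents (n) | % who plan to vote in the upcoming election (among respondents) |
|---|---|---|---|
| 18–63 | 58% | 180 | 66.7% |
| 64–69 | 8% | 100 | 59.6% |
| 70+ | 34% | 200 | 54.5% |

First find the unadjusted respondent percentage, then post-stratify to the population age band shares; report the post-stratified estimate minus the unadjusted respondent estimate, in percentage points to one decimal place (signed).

Naive respondent-only estimate (weights = respondent counts):
  (180/480)×66.7 + (100/480)×59.6 + (200/480)×54.5 = 60.1375%
Reweighting by population age band shares:
  0.58×66.7 + 0.08×59.6 + 0.34×54.5 = 61.984%
Difference = 61.984 − 60.1375 = 1.8465 pp.

+1.8 percentage points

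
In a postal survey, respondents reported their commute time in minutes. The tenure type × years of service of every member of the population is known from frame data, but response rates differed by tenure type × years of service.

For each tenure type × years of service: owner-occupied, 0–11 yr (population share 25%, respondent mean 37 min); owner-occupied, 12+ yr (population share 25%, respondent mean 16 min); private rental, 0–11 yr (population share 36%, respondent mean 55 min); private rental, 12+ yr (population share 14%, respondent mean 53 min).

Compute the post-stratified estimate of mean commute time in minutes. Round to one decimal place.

Weight each group's respondent value by its population share:
  owner-occupied, 0–11 yr: 0.25 × 37 = 9.25
  owner-occupied, 12+ yr: 0.25 × 16 = 4
  private rental, 0–11 yr: 0.36 × 55 = 19.8
  private rental, 12+ yr: 0.14 × 53 = 7.42
Post-stratified estimate = 40.47 → 40.5.

40.5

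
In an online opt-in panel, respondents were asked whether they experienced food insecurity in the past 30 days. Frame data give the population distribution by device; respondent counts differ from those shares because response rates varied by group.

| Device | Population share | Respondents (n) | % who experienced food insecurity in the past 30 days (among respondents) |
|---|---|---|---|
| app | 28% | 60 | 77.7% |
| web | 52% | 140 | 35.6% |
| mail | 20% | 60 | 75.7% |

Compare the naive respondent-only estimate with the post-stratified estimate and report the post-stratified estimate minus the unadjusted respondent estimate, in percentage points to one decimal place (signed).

Unadjusted (pooled respondent) estimate weights by respondent counts:
  (60/260)×77.7 + (140/260)×35.6 + (60/260)×75.7 = 54.5692%
Post-stratifying to population shares instead:
  0.28×77.7 + 0.52×35.6 + 0.2×75.7 = 55.408%
Difference = 55.408 − 54.5692 = 0.8388 pp.

+0.8 percentage points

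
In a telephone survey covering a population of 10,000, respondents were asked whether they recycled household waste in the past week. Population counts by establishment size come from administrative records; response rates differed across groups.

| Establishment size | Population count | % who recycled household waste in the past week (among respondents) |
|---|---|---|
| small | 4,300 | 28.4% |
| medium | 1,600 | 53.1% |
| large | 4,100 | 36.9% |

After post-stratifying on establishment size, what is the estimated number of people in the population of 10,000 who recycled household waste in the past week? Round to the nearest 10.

Apply each group's respondent rate to its population count:
  small: 4,300 × 28.4% = 1221.2
  medium: 1,600 × 53.1% = 849.6
  large: 4,100 × 36.9% = 1512.9
Estimated total = 3583.7 → 3,580.

3,580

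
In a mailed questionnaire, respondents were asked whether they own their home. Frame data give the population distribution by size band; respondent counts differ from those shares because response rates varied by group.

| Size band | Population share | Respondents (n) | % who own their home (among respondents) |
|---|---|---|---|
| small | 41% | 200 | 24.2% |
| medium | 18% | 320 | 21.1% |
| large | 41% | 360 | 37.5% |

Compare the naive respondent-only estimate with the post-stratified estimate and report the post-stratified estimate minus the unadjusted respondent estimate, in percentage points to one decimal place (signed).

+0.6 percentage points

Naive respondent-only estimate (weights = respondent counts):
  (200/880)×24.2 + (320/880)×21.1 + (360/880)×37.5 = 28.5136%
Reweighting by population size band shares:
  0.41×24.2 + 0.18×21.1 + 0.41×37.5 = 29.095%
Difference = 29.095 − 28.5136 = 0.5814 pp.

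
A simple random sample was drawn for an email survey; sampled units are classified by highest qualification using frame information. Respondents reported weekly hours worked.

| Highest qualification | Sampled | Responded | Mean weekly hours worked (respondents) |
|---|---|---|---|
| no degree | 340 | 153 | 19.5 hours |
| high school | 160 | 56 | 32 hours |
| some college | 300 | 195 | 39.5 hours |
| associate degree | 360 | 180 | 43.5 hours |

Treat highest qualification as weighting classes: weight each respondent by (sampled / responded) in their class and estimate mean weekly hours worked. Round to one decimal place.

Class response rates: no degree 153/340 = 45%, high school 56/160 = 35%, some college 195/300 = 65%, associate degree 180/360 = 50%.
Weighting each respondent by the inverse class response rate inflates each class back to its sampled size, so the class weight is n_sampled:
  no degree: 340 × 19.5 = 6630
  high school: 160 × 32 = 5120
  some college: 300 × 39.5 = 11,850
  associate degree: 360 × 43.5 = 15,660
Adjusted estimate = 39,260 / 1,160 = 33.8448 → 33.8.

33.8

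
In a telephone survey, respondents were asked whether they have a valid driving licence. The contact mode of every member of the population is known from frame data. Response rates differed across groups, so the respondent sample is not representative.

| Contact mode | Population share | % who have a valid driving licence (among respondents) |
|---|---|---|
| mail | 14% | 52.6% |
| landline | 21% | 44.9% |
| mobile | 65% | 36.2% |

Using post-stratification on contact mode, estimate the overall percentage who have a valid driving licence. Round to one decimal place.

Each cell contributes population-share × respondent value:
  mail: 0.14 × 52.6 = 7.364
  landline: 0.21 × 44.9 = 9.429
  mobile: 0.65 × 36.2 = 23.53
Post-stratified estimate = 40.323 → 40.3%.

40.3%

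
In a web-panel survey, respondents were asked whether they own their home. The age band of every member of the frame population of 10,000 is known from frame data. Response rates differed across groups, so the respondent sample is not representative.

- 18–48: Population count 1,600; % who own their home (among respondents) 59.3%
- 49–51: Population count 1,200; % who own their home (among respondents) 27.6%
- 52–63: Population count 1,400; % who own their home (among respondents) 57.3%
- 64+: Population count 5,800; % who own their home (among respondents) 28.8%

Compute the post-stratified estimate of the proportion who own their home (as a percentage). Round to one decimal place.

Each cell contributes population-share × respondent value:
  18–48: (1,600/10,000) × 59.3 = 9.488
  49–51: (1,200/10,000) × 27.6 = 3.312
  52–63: (1,400/10,000) × 57.3 = 8.022
  64+: (5,800/10,000) × 28.8 = 16.704
Post-stratified estimate = 37.526 → 37.5%.

37.5%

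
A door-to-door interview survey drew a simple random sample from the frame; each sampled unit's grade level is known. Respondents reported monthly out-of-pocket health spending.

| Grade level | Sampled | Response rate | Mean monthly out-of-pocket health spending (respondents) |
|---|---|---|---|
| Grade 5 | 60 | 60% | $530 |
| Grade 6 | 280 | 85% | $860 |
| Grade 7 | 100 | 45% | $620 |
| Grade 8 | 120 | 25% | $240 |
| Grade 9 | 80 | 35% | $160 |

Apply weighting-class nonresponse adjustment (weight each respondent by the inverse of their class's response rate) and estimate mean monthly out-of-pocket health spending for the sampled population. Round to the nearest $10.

With weight = n_sampled/n_responded per class, the weighted class total is n_sampled:
  Grade 5: 60 × 530 = 31,800
  Grade 6: 280 × 860 = 240,800
  Grade 7: 100 × 620 = 62,000
  Grade 8: 120 × 240 = 28,800
  Grade 9: 80 × 160 = 12,800
Adjusted estimate = 376,200 / 640 = 587.812 → $590.

$590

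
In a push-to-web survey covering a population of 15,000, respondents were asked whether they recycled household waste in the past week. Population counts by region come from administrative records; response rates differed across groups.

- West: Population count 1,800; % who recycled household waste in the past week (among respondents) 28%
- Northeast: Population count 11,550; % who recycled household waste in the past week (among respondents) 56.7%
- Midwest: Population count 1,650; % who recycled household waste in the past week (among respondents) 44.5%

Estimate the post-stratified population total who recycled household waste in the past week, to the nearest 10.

7,790

Apply each group's respondent rate to its population count:
  West: 1,800 × 28% = 504
  Northeast: 11,550 × 56.7% = 6548.85
  Midwest: 1,650 × 44.5% = 734.25
Estimated total = 7787.1 → 7,790.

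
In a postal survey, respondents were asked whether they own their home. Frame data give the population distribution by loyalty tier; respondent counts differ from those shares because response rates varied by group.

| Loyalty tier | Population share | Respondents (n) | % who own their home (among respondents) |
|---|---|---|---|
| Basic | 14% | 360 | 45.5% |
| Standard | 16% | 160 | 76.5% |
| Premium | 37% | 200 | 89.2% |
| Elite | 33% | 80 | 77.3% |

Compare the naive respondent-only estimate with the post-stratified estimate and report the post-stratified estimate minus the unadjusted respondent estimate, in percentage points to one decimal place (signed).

Naive respondent-only estimate (weights = respondent counts):
  (360/800)×45.5 + (160/800)×76.5 + (200/800)×89.2 + (80/800)×77.3 = 65.805%
Post-stratified estimate weights by population shares:
  0.14×45.5 + 0.16×76.5 + 0.37×89.2 + 0.33×77.3 = 77.123%
Difference = 77.123 − 65.805 = 11.318 pp.

+11.3 percentage points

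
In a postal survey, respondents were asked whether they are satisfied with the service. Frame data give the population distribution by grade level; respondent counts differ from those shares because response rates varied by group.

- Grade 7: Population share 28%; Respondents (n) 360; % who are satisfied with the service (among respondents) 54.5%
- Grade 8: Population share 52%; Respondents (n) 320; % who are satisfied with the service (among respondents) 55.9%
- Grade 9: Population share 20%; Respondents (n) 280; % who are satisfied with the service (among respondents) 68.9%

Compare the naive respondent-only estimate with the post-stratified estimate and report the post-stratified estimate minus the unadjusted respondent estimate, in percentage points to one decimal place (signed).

-1.1 percentage points

Naive respondent-only estimate (weights = respondent counts):
  (360/960)×54.5 + (320/960)×55.9 + (280/960)×68.9 = 59.1667%
Post-stratified estimate weights by population shares:
  0.28×54.5 + 0.52×55.9 + 0.2×68.9 = 58.108%
Difference = 58.108 − 59.1667 = -1.0587 pp.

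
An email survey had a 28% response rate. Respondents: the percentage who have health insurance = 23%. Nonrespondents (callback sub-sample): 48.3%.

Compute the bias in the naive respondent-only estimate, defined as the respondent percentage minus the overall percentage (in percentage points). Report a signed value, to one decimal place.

-18.2 percentage points

Nonresponse fraction = 1 − 0.28 = 0.72.
Bias = (nonresponse fraction) × (respondent percentage − nonrespondent percentage)
     = 0.72 × (23 − 48.3) = 0.72 × -25.3 = -18.216.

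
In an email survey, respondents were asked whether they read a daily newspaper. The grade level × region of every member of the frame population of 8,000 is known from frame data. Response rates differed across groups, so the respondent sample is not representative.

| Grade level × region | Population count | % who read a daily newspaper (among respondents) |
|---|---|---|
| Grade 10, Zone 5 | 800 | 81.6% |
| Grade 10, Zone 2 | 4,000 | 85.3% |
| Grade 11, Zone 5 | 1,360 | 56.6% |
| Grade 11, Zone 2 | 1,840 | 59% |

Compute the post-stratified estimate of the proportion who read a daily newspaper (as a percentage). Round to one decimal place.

74.0%

Each cell contributes population-share × respondent value:
  Grade 10, Zone 5: (800/8,000) × 81.6 = 8.16
  Grade 10, Zone 2: (4,000/8,000) × 85.3 = 42.65
  Grade 11, Zone 5: (1,360/8,000) × 56.6 = 9.622
  Grade 11, Zone 2: (1,840/8,000) × 59 = 13.57
Post-stratified estimate = 74.002 → 74.0%.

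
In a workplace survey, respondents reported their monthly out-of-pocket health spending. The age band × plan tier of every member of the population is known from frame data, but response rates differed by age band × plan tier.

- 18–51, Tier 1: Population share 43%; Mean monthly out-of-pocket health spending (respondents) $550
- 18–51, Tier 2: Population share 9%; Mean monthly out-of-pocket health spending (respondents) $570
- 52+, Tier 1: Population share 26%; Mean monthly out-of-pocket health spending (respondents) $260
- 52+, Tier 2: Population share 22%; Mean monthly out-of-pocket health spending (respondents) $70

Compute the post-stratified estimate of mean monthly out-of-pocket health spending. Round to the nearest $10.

Post-stratification weights by population share, not respondent share:
  18–51, Tier 1: 0.43 × 550 = 236.5
  18–51, Tier 2: 0.09 × 570 = 51.3
  52+, Tier 1: 0.26 × 260 = 67.6
  52+, Tier 2: 0.22 × 70 = 15.4
Post-stratified estimate = 370.8 → $370.

$370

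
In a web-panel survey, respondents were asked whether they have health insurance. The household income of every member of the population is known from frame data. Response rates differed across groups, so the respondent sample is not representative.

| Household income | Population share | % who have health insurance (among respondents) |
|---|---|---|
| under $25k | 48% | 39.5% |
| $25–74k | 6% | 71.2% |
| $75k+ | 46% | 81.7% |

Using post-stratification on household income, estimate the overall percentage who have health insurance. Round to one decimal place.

Reweight to the known household income distribution:
  under $25k: 0.48 × 39.5 = 18.96
  $25–74k: 0.06 × 71.2 = 4.272
  $75k+: 0.46 × 81.7 = 37.582
Post-stratified estimate = 60.814 → 60.8%.

60.8%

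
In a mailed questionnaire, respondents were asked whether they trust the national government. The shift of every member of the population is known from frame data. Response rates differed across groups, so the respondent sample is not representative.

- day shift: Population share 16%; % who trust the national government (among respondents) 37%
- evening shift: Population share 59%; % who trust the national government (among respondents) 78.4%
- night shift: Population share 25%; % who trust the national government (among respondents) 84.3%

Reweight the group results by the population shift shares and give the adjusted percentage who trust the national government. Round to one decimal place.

73.3%

Weight each group's respondent value by its population share:
  day shift: 0.16 × 37 = 5.92
  evening shift: 0.59 × 78.4 = 46.256
  night shift: 0.25 × 84.3 = 21.075
Post-stratified estimate = 73.251 → 73.3%.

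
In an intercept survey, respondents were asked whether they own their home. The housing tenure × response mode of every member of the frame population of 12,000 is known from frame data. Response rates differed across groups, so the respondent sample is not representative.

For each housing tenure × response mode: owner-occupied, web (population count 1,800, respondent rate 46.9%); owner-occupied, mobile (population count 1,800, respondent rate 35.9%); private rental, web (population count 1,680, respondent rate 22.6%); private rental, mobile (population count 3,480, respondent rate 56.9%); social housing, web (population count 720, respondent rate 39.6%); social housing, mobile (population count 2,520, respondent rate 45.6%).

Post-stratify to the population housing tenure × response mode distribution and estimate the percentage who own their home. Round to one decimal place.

44.0%

Each cell contributes population-share × respondent value:
  owner-occupied, web: (1,800/12,000) × 46.9 = 7.035
  owner-occupied, mobile: (1,800/12,000) × 35.9 = 5.385
  private rental, web: (1,680/12,000) × 22.6 = 3.164
  private rental, mobile: (3,480/12,000) × 56.9 = 16.501
  social housing, web: (720/12,000) × 39.6 = 2.376
  social housing, mobile: (2,520/12,000) × 45.6 = 9.576
Post-stratified estimate = 44.037 → 44.0%.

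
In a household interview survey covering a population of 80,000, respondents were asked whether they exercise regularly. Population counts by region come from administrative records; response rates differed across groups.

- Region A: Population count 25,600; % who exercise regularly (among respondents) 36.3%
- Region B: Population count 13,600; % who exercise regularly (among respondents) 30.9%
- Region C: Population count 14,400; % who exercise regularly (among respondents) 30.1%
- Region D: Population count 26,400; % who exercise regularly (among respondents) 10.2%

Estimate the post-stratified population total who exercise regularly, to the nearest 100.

20,500

Each cell contributes its population count × the respondent rate:
  Region A: 25,600 × 36.3% = 9292.8
  Region B: 13,600 × 30.9% = 4202.4
  Region C: 14,400 × 30.1% = 4334.4
  Region D: 26,400 × 10.2% = 2692.8
Estimated total = 20522.4 → 20,500.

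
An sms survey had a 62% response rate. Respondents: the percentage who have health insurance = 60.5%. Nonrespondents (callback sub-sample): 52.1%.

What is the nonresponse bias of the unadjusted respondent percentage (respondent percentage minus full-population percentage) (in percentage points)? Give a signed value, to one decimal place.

Nonresponse fraction = 1 − 0.62 = 0.38.
Bias = (nonresponse fraction) × (respondent percentage − nonrespondent percentage)
     = 0.38 × (60.5 − 52.1) = 0.38 × 8.4 = 3.192.

+3.2 percentage points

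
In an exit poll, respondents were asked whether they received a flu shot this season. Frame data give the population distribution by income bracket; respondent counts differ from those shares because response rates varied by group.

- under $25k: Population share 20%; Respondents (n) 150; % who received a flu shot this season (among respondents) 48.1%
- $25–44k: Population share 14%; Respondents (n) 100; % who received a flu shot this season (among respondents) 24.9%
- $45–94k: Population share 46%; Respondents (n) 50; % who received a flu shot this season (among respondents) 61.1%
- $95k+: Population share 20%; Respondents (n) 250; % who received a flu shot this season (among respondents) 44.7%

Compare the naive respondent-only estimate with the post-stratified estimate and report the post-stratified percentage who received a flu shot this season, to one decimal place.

50.2%

Without adjustment, the pooled respondent share is:
  (150/550)×48.1 + (100/550)×24.9 + (50/550)×61.1 + (250/550)×44.7 = 43.5182%
Post-stratified estimate weights by population shares:
  0.2×48.1 + 0.14×24.9 + 0.46×61.1 + 0.2×44.7 = 50.152%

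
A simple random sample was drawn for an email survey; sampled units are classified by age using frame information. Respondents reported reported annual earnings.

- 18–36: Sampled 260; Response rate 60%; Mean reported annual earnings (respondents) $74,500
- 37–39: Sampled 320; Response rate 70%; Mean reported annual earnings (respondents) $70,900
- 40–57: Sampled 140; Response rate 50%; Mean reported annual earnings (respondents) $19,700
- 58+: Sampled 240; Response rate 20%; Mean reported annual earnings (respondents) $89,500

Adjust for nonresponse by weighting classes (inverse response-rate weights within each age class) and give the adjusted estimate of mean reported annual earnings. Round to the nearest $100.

Weighting each respondent by the inverse class response rate inflates each class back to its sampled size, so the class weight is n_sampled:
  18–36: 260 × 74,500 = 19,370,000
  37–39: 320 × 70,900 = 22,688,000
  40–57: 140 × 19,700 = 2,758,000
  58+: 240 × 89,500 = 21,480,000
Adjusted estimate = 66,296,000 / 960 = 69058.3 → $69,100.

$69,100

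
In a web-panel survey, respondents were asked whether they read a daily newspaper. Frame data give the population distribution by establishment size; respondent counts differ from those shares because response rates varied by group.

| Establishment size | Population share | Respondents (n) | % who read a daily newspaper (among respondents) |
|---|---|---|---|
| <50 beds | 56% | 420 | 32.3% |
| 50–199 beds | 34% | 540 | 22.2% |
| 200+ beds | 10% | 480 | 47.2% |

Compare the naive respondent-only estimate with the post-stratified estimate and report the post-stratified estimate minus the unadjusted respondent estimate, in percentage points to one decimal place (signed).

Naive respondent-only estimate (weights = respondent counts):
  (420/1440)×32.3 + (540/1440)×22.2 + (480/1440)×47.2 = 33.4792%
Reweighting by population establishment size shares:
  0.56×32.3 + 0.34×22.2 + 0.1×47.2 = 30.356%
Difference = 30.356 − 33.4792 = -3.1232 pp.

-3.1 percentage points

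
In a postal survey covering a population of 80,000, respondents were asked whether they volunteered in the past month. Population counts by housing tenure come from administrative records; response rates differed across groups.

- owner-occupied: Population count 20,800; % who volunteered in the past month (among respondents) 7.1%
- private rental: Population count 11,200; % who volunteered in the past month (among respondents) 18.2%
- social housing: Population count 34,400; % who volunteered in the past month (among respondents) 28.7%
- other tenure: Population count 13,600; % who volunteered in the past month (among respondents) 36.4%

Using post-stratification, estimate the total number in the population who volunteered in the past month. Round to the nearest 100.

18,300

Apply each group's respondent rate to its population count:
  owner-occupied: 20,800 × 7.1% = 1476.8
  private rental: 11,200 × 18.2% = 2038.4
  social housing: 34,400 × 28.7% = 9872.8
  other tenure: 13,600 × 36.4% = 4950.4
Estimated total = 18338.4 → 18,300.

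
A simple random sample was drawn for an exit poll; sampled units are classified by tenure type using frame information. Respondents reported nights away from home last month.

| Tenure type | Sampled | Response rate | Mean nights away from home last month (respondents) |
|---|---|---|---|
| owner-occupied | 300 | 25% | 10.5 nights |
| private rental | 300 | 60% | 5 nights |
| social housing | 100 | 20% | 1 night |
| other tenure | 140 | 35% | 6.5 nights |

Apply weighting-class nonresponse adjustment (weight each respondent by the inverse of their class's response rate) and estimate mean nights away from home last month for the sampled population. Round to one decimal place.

6.7

Each respondent's weight = sampled/responded in their class; summing within a class gives n_sampled, so:
  owner-occupied: 300 × 10.5 = 3150
  private rental: 300 × 5 = 1500
  social housing: 100 × 1 = 100
  other tenure: 140 × 6.5 = 910
Adjusted estimate = 5660 / 840 = 6.7381 → 6.7.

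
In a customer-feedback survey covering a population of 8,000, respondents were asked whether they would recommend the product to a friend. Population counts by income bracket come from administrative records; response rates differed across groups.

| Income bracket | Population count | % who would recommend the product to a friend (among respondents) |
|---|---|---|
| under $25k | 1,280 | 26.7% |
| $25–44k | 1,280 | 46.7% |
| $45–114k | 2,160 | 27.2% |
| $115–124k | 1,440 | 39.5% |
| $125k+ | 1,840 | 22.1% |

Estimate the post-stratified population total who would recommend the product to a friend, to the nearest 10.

2,500

Each cell contributes its population count × the respondent rate:
  under $25k: 1,280 × 26.7% = 341.76
  $25–44k: 1,280 × 46.7% = 597.76
  $45–114k: 2,160 × 27.2% = 587.52
  $115–124k: 1,440 × 39.5% = 568.8
  $125k+: 1,840 × 22.1% = 406.64
Estimated total = 2502.48 → 2,500.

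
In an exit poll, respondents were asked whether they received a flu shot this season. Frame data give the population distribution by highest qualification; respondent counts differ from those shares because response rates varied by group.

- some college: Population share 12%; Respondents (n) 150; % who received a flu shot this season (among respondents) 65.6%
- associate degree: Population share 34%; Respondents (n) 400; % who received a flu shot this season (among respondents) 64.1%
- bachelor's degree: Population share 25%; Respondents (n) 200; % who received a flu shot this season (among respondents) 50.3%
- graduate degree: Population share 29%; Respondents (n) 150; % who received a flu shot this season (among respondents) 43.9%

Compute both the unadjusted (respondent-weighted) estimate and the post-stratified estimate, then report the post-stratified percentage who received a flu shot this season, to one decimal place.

Naive respondent-only estimate (weights = respondent counts):
  (150/900)×65.6 + (400/900)×64.1 + (200/900)×50.3 + (150/900)×43.9 = 57.9167%
Post-stratifying to population shares instead:
  0.12×65.6 + 0.34×64.1 + 0.25×50.3 + 0.29×43.9 = 54.972%

55.0%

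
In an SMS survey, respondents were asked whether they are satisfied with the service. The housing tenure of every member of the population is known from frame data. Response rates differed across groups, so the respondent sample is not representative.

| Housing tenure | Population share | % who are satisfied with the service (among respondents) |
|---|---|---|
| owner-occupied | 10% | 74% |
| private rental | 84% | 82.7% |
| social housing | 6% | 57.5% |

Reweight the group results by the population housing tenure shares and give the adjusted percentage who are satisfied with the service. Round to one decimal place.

80.3%

Weight each group's respondent value by its population share:
  owner-occupied: 0.1 × 74 = 7.4
  private rental: 0.84 × 82.7 = 69.468
  social housing: 0.06 × 57.5 = 3.45
Post-stratified estimate = 80.318 → 80.3%.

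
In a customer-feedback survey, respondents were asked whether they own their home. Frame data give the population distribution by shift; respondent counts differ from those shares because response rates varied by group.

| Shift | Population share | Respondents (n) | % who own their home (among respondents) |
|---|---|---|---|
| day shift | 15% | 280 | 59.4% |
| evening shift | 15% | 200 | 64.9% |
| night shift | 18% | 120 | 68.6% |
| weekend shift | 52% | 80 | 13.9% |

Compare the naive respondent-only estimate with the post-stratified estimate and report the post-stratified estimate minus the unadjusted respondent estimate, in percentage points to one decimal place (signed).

Naive respondent-only estimate (weights = respondent counts):
  (280/680)×59.4 + (200/680)×64.9 + (120/680)×68.6 + (80/680)×13.9 = 57.2882%
Post-stratified estimate weights by population shares:
  0.15×59.4 + 0.15×64.9 + 0.18×68.6 + 0.52×13.9 = 38.221%
Difference = 38.221 − 57.2882 = -19.0672 pp.

-19.1 percentage points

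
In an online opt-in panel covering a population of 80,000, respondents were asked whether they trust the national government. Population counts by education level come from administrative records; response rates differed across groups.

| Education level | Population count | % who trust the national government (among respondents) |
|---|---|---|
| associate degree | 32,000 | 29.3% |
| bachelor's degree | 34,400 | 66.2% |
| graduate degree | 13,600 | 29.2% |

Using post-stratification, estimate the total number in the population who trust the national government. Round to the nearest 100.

Each cell contributes its population count × the respondent rate:
  associate degree: 32,000 × 29.3% = 9376
  bachelor's degree: 34,400 × 66.2% = 22772.8
  graduate degree: 13,600 × 29.2% = 3971.2
Estimated total = 36,120 → 36,100.

36,100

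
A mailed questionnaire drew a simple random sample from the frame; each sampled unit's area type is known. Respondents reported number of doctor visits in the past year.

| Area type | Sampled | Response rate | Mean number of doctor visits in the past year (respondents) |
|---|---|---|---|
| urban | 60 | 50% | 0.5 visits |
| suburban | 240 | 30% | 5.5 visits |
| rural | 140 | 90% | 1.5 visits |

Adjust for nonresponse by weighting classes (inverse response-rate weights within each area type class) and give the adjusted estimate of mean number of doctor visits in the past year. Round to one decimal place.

Each respondent's weight = sampled/responded in their class; summing within a class gives n_sampled, so:
  urban: 60 × 0.5 = 30
  suburban: 240 × 5.5 = 1320
  rural: 140 × 1.5 = 210
Adjusted estimate = 1560 / 440 = 3.54546 → 3.5.

3.5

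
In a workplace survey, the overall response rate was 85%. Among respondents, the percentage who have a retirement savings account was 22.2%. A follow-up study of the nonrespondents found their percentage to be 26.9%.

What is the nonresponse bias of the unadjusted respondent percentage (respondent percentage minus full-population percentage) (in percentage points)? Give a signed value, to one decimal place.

Nonresponse fraction = 1 − 0.85 = 0.15.
Bias = (nonresponse fraction) × (respondent percentage − nonrespondent percentage)
     = 0.15 × (22.2 − 26.9) = 0.15 × -4.7 = -0.705.

-0.7 percentage points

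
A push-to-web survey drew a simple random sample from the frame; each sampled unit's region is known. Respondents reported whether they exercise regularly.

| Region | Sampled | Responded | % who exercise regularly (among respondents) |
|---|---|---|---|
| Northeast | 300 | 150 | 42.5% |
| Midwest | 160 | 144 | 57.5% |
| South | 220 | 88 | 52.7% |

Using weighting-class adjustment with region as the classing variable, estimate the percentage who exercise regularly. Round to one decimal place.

Class response rates: Northeast 150/300 = 50%, Midwest 144/160 = 90%, South 88/220 = 40%.
With weight = n_sampled/n_responded per class, the weighted class total is n_sampled:
  Northeast: 300 × 42.5 = 12,750
  Midwest: 160 × 57.5 = 9200
  South: 220 × 52.7 = 11,594
Adjusted estimate = 33,544 / 680 = 49.3294 → 49.3%.

49.3%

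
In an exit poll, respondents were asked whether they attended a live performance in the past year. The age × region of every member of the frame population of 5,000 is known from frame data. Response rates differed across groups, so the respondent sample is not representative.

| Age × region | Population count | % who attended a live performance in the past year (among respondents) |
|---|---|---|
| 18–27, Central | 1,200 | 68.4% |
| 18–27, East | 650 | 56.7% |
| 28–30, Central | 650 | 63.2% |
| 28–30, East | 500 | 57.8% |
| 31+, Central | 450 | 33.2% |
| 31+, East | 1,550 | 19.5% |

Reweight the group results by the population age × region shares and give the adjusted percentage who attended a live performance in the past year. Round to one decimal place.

46.8%

Weight each group's respondent value by its population share:
  18–27, Central: (1,200/5,000) × 68.4 = 16.416
  18–27, East: (650/5,000) × 56.7 = 7.371
  28–30, Central: (650/5,000) × 63.2 = 8.216
  28–30, East: (500/5,000) × 57.8 = 5.78
  31+, Central: (450/5,000) × 33.2 = 2.988
  31+, East: (1,550/5,000) × 19.5 = 6.045
Post-stratified estimate = 46.816 → 46.8%.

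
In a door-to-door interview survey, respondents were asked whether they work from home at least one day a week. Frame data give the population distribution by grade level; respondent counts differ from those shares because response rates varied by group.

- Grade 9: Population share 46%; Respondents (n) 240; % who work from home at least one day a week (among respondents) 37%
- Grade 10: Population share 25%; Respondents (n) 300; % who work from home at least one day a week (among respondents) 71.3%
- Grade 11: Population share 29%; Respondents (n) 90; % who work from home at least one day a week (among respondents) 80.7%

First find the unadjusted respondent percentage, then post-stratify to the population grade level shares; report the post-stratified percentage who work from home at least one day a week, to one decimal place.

58.2%

Without adjustment, the pooled respondent share is:
  (240/630)×37 + (300/630)×71.3 + (90/630)×80.7 = 59.5762%
Post-stratifying to population shares instead:
  0.46×37 + 0.25×71.3 + 0.29×80.7 = 58.248%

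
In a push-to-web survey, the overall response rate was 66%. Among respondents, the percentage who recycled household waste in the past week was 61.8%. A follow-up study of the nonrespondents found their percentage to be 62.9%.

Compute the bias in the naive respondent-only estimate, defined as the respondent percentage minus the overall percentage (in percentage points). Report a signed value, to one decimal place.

Nonresponse fraction = 1 − 0.66 = 0.34.
Bias = (nonresponse fraction) × (respondent percentage − nonrespondent percentage)
     = 0.34 × (61.8 − 62.9) = 0.34 × -1.1 = -0.374.

-0.4 percentage points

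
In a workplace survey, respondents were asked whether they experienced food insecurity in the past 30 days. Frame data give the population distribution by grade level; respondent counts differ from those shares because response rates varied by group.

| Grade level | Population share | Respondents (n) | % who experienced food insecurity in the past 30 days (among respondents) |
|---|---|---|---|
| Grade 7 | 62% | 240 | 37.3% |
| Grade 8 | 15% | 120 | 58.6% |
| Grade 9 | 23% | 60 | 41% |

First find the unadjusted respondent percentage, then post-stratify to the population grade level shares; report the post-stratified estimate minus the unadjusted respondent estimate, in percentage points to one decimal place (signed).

-2.6 percentage points

Without adjustment, the pooled respondent share is:
  (240/420)×37.3 + (120/420)×58.6 + (60/420)×41 = 43.9143%
Post-stratifying to population shares instead:
  0.62×37.3 + 0.15×58.6 + 0.23×41 = 41.346%
Difference = 41.346 − 43.9143 = -2.5683 pp.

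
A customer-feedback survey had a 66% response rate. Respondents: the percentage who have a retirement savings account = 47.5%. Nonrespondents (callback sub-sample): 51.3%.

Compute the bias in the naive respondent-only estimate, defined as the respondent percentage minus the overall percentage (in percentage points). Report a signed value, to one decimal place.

Nonresponse fraction = 1 − 0.66 = 0.34.
Bias = (nonresponse fraction) × (respondent percentage − nonrespondent percentage)
     = 0.34 × (47.5 − 51.3) = 0.34 × -3.8 = -1.292.

-1.3 percentage points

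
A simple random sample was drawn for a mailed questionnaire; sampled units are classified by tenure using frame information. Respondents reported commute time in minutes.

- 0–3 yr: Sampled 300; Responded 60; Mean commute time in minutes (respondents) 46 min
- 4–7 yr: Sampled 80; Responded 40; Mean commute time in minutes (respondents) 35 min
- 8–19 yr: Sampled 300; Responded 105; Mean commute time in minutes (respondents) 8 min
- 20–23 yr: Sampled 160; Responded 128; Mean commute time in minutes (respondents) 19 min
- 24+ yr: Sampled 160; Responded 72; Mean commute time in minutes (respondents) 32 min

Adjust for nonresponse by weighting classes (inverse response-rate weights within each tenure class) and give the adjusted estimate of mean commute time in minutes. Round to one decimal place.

Class response rates: 0–3 yr 60/300 = 20%, 4–7 yr 40/80 = 50%, 8–19 yr 105/300 = 35%, 20–23 yr 128/160 = 80%, 24+ yr 72/160 = 45%.
Inverse-response-rate weighting restores each class to its sampled count, so class totals weight by n_sampled:
  0–3 yr: 300 × 46 = 13,800
  4–7 yr: 80 × 35 = 2800
  8–19 yr: 300 × 8 = 2400
  20–23 yr: 160 × 19 = 3040
  24+ yr: 160 × 32 = 5120
Adjusted estimate = 27,160 / 1,000 = 27.16 → 27.2.

27.2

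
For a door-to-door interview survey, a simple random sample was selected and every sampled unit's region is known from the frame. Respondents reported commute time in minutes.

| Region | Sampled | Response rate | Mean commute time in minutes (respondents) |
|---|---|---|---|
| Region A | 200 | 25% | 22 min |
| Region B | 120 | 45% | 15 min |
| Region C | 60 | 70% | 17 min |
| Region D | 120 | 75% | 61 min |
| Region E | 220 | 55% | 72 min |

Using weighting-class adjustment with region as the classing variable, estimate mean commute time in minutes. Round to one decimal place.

Each respondent's weight = sampled/responded in their class; summing within a class gives n_sampled, so:
  Region A: 200 × 22 = 4400
  Region B: 120 × 15 = 1800
  Region C: 60 × 17 = 1020
  Region D: 120 × 61 = 7320
  Region E: 220 × 72 = 15,840
Adjusted estimate = 30,380 / 720 = 42.1944 → 42.2.

42.2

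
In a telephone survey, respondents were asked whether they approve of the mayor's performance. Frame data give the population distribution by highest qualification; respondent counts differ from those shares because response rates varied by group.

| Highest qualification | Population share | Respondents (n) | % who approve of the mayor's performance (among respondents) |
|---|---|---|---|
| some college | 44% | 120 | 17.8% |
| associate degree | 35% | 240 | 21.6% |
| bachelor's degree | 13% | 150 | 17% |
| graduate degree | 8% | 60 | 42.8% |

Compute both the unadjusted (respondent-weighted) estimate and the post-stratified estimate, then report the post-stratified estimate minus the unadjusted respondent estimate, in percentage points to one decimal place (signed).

-0.8 percentage points

Unadjusted (pooled respondent) estimate weights by respondent counts:
  (120/570)×17.8 + (240/570)×21.6 + (150/570)×17 + (60/570)×42.8 = 21.8211%
Post-stratified estimate weights by population shares:
  0.44×17.8 + 0.35×21.6 + 0.13×17 + 0.08×42.8 = 21.026%
Difference = 21.026 − 21.8211 = -0.7951 pp.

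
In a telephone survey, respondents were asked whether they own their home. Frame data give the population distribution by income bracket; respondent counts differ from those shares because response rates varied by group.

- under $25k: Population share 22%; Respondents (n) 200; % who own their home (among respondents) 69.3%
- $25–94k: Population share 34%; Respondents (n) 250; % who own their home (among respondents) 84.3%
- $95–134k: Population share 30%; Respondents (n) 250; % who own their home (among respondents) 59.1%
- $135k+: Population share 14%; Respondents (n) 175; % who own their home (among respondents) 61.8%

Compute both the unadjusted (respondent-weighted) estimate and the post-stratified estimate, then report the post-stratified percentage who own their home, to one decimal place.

Naive respondent-only estimate (weights = respondent counts):
  (200/875)×69.3 + (250/875)×84.3 + (250/875)×59.1 + (175/875)×61.8 = 69.1714%
Post-stratifying to population shares instead:
  0.22×69.3 + 0.34×84.3 + 0.3×59.1 + 0.14×61.8 = 70.29%

70.3%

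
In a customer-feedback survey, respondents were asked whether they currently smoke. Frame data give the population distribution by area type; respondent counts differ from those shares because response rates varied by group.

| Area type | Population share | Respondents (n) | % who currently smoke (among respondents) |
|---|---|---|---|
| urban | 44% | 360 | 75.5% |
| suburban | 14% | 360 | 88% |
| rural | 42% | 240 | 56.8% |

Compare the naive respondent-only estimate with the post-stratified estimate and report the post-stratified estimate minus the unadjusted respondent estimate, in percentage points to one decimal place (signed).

Unadjusted (pooled respondent) estimate weights by respondent counts:
  (360/960)×75.5 + (360/960)×88 + (240/960)×56.8 = 75.5125%
Reweighting by population area type shares:
  0.44×75.5 + 0.14×88 + 0.42×56.8 = 69.396%
Difference = 69.396 − 75.5125 = -6.1165 pp.

-6.1 percentage points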